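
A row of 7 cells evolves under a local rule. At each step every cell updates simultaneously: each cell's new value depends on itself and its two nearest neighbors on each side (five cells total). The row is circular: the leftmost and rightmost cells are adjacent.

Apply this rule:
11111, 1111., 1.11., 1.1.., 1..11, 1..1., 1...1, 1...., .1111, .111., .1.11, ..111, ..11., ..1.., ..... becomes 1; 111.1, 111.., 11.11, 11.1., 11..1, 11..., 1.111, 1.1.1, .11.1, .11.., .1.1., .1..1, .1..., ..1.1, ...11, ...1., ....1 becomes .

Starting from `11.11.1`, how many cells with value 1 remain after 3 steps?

2

step 1: 1..1...
step 2: 1.11.1.
step 3: .11....
count of 1: 2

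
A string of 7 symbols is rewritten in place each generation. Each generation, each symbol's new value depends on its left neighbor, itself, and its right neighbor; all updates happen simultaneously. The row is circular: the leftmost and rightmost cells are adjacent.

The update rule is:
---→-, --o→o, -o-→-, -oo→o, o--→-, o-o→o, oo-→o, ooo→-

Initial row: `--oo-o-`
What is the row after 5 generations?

generation 1: -oooo--
generation 2: oo--o--
generation 3: oo-o--o
generation 4: -oo--oo
generation 5: ooo-ooo

ooo-ooo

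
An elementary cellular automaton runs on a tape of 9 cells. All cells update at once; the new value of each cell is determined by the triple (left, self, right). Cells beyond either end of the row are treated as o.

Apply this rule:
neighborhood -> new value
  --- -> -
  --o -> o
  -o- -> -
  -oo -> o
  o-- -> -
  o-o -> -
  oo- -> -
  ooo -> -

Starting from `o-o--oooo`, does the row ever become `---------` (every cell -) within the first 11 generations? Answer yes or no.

generation 1: ----oo---
generation 2: ---oo---o
generation 3: --oo---oo
generation 4: -oo---oo-
generation 5: -o---oo--
generation 6: ----oo--o
generation 7: ---oo--oo
generation 8: --oo--oo-
generation 9: -oo--oo--
generation 10: -o--oo--o
generation 11: ---oo--oo
generation 11 is ---oo--oo, still not uniform -

no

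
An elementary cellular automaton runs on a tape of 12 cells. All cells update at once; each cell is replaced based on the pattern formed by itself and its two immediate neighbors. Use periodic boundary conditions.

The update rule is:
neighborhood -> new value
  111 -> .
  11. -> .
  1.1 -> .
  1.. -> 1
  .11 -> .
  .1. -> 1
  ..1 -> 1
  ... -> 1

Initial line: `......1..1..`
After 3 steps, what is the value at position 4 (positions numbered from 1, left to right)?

1

step 1: 111111111111
step 2: ............
step 3: 111111111111
position 4 holds 1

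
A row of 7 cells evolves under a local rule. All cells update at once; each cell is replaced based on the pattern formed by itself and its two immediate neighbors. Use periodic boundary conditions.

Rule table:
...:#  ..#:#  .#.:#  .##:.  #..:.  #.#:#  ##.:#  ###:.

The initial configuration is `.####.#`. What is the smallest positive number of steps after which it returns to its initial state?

step 1: #...###
step 2: #.##...
step 3: ##.#.##
step 4: .####..
step 5: #...#.#
step 6: #.####.
step 7: ##...##
step 8: .#.##..
step 9: ###.#.#
step 10: ..####.
step 11: ##...#.
step 12: .#.####
step 13: ###...#
step 14: ..#.##.
step 15: ####.#.
step 16: ...####
step 17: .##...#
step 18: #.#.###
step 19: ####...
step 20: ...#.##
step 21: .####.#

21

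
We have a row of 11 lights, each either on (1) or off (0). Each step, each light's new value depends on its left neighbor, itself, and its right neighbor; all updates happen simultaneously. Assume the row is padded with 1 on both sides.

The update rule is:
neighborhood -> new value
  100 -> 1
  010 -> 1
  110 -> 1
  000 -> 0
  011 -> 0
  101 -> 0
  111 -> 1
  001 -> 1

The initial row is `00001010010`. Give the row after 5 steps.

step 1: 10011011110
step 2: 11101001110
step 3: 11101110110
step 4: 11100110010
step 5: 11111011110

11111011110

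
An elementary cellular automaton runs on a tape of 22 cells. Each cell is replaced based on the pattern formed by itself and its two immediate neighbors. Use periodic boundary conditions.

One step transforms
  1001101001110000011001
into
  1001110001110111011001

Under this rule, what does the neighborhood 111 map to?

At position 10 the neighborhood is 111; the next row has 1 there.

1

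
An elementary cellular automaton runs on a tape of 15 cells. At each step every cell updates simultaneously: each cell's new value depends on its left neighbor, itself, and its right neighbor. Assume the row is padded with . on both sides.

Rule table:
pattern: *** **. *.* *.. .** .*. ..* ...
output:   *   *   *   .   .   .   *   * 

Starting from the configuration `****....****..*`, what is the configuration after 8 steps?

*.*.*.*.***.**.

.***.***.***.*.
*.***.***.***..
.*.***.***.**.*
*.*.***.***.**.
.*.*.***.***.*.
*.*.*.***.***..
.*.*.*.***.**.*
*.*.*.*.***.**.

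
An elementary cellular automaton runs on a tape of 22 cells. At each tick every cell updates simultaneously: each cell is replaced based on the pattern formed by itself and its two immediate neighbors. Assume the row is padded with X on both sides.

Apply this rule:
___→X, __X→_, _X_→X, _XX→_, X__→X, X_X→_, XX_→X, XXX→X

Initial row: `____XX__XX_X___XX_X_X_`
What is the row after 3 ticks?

XXXXX__X_XX__XX_X_X_X_

tick 1: XXX__XX__X_XXX__X_X_X_
tick 2: XXXX__XX_X__XXX_X_X_X_
tick 3: XXXXX__X_XX__XX_X_X_X_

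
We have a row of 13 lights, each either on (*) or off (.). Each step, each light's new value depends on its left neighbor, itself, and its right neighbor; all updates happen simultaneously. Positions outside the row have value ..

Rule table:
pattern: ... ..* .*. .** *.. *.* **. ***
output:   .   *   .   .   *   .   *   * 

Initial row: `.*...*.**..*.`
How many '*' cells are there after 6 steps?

5

*.*.*...***.*
.....*.*.**..
....*.....**.
...*.*...*.**
..*...*.*...*
.*.*.*...*.*.
count of *: 5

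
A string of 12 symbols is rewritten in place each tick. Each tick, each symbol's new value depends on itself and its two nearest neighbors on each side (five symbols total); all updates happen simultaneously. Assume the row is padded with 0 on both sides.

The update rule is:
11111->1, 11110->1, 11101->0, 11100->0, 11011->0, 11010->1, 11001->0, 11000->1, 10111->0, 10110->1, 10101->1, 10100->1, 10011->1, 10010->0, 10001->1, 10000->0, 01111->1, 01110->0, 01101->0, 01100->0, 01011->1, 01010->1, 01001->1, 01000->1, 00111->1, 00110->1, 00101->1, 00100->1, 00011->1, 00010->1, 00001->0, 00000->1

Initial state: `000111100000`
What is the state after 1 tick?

101111010111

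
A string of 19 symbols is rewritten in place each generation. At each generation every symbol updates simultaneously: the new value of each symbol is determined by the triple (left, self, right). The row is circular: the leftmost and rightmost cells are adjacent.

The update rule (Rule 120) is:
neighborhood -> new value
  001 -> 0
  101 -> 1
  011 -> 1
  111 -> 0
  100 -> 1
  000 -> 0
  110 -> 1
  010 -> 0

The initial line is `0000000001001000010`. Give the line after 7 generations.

1000010000000000100

0000000000100100001
1000000000010010000
0100000000001001000
0010000000000100100
0001000000000010010
0000100000000001001
1000010000000000100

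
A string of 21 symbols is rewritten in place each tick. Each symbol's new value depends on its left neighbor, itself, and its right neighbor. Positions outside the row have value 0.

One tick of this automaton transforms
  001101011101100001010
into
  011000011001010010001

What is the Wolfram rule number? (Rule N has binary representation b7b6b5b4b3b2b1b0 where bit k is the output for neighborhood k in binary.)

154

position 8: 111 → 1  (bit 7 = 1)
position 3: 110 → 0  (bit 6 = 0)
position 4: 101 → 0  (bit 5 = 0)
position 13: 100 → 1  (bit 4 = 1)
position 2: 011 → 1  (bit 3 = 1)
position 5: 010 → 0  (bit 2 = 0)
position 1: 001 → 1  (bit 1 = 1)
position 0: 000 → 0  (bit 0 = 0)
bits b7..b0 = 10011010 = 154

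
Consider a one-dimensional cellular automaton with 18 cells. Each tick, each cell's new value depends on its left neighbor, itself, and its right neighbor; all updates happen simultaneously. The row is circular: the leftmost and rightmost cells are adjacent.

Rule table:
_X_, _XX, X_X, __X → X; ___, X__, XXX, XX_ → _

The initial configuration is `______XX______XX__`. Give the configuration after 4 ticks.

_____XX______XX___
____XX______XX____
___XX______XX_____
__XX______XX______

__XX______XX______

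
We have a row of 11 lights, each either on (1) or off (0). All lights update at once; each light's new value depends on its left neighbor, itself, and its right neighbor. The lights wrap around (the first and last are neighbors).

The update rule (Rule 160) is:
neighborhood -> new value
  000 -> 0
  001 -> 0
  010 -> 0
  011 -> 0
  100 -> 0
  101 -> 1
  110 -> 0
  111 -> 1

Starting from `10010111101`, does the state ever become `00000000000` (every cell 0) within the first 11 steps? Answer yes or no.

step 1: 00001011010
step 2: 00000100100
step 3: 00000000000
all cells are 0 at step 3

yes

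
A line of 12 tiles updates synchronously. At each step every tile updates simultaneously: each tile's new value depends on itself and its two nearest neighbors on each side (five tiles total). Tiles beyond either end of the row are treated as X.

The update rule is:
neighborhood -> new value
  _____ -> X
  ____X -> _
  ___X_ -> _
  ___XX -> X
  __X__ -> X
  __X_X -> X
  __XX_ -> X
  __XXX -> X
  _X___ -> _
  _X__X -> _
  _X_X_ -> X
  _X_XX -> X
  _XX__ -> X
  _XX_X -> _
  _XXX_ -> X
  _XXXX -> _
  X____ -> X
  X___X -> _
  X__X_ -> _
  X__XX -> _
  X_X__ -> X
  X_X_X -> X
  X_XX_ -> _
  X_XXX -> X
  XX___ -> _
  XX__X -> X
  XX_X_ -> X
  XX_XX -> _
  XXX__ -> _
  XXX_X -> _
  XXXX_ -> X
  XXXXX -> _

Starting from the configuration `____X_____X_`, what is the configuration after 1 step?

_X__X_XX__XX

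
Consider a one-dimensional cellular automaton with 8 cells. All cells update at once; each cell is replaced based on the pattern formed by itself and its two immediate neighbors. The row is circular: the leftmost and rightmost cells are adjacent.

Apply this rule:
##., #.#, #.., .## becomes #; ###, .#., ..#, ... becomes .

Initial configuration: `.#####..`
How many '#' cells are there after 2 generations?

4

.#...##.
..#..###
count of #: 4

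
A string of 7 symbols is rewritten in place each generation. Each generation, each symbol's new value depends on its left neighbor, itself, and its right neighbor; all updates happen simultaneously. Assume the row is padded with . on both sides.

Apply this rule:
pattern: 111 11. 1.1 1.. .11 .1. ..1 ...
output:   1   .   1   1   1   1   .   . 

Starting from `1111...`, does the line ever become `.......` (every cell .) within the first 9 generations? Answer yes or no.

no

111.1..
11.111.
1.111.1
1111.11
111.11.
11.11.1
1.11.11
111.11.  (repeats generation 5; period 3)
generation 9: 11.11.1
generation 9 is 11.11.1, still not uniform .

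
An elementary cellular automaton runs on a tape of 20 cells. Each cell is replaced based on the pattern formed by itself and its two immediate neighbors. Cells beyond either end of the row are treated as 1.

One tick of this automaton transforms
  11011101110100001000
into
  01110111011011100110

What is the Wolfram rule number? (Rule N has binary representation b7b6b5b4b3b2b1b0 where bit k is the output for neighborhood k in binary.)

121

position 0: 111 → 0  (bit 7 = 0)
position 1: 110 → 1  (bit 6 = 1)
position 2: 101 → 1  (bit 5 = 1)
position 12: 100 → 1  (bit 4 = 1)
position 3: 011 → 1  (bit 3 = 1)
position 11: 010 → 0  (bit 2 = 0)
position 15: 001 → 0  (bit 1 = 0)
position 13: 000 → 1  (bit 0 = 1)
bits b7..b0 = 01111001 = 121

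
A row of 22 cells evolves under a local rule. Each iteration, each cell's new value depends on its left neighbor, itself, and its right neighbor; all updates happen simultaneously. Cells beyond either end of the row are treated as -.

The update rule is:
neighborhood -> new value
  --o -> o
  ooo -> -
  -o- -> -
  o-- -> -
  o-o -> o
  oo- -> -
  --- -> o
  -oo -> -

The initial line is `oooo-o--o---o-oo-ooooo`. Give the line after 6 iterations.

----o--o--oo-o--o-----
oooo--o--o--o--o--oooo
-----o--o--o--o--o----
ooooo--o--o--o--o--ooo
------o--o--o--o--o---
oooooo--o--o--o--o--oo

oooooo--o--o--o--o--oo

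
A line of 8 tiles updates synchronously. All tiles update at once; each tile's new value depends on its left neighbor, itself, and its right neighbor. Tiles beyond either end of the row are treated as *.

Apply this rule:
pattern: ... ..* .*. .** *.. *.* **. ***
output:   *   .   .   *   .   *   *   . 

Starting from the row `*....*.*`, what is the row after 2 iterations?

iteration 1: *.**..**
iteration 2: ****..*.

****..*.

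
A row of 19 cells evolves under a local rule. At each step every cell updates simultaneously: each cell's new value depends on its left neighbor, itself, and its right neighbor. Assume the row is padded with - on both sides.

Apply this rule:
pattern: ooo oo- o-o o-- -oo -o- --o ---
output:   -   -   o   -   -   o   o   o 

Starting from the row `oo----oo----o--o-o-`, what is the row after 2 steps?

ooo----oo----o-----

---ooo---oooo-oooo-
ooo----oo----o-----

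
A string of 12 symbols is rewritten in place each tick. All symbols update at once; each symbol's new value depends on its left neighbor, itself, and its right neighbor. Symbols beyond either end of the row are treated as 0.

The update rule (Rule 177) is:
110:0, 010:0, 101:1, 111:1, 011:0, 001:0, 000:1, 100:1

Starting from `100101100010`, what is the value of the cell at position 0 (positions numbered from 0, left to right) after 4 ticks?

010010011001
001001000100
100100110011
010010001000
position 0 holds 0

0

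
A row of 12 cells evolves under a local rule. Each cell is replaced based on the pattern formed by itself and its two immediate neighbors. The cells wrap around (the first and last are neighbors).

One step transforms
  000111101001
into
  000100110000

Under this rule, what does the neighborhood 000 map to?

0

At position 1 the neighborhood is 000; the next row has 0 there.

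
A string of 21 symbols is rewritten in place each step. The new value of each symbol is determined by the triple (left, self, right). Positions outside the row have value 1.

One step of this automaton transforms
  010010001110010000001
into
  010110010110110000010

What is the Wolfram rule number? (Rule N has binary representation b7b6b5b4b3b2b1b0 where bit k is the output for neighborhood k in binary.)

position 9: 111 → 1  (bit 7 = 1)
position 10: 110 → 1  (bit 6 = 1)
position 0: 101 → 0  (bit 5 = 0)
position 2: 100 → 0  (bit 4 = 0)
position 8: 011 → 0  (bit 3 = 0)
position 1: 010 → 1  (bit 2 = 1)
position 3: 001 → 1  (bit 1 = 1)
position 6: 000 → 0  (bit 0 = 0)
bits b7..b0 = 11000110 = 198

198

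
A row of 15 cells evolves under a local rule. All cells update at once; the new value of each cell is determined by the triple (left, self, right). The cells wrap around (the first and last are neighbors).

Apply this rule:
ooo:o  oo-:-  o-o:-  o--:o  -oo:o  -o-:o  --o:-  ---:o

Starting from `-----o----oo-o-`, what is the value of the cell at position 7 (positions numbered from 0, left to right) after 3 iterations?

-

oooo-oooo-o--oo
ooo--ooo--oo-oo
oo-o-oo-o-o--oo
position 7 holds -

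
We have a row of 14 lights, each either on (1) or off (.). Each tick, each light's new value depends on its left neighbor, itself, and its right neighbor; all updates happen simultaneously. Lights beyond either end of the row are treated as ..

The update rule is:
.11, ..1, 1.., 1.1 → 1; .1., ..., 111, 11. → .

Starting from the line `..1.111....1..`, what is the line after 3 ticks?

.1.11..1..1.1.
1.11.11.11.1.1
.11.11.11.1.1.

.11.11.11.1.1.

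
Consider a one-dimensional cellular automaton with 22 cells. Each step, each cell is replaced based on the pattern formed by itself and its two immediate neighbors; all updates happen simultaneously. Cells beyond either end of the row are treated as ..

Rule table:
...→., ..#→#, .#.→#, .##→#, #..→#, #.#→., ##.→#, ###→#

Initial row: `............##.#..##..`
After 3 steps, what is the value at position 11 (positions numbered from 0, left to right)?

...........###.######.
..........####.#######
.........#####.#######
position 11 holds #

#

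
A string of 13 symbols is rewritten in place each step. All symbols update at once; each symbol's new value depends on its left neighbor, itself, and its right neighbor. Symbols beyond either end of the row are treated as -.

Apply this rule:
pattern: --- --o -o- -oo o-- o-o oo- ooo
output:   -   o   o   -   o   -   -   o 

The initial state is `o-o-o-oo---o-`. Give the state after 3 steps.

step 1: o-o-o---o-ooo
step 2: o-o-oo-oo--o-
step 3: o-o------oooo

o-o------oooo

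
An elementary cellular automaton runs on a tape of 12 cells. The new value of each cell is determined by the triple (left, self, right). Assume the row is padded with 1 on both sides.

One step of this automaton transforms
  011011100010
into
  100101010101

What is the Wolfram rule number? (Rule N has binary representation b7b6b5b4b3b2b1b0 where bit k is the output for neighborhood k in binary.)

178

position 5: 111 → 1  (bit 7 = 1)
position 2: 110 → 0  (bit 6 = 0)
position 0: 101 → 1  (bit 5 = 1)
position 7: 100 → 1  (bit 4 = 1)
position 1: 011 → 0  (bit 3 = 0)
position 10: 010 → 0  (bit 2 = 0)
position 9: 001 → 1  (bit 1 = 1)
position 8: 000 → 0  (bit 0 = 0)
bits b7..b0 = 10110010 = 178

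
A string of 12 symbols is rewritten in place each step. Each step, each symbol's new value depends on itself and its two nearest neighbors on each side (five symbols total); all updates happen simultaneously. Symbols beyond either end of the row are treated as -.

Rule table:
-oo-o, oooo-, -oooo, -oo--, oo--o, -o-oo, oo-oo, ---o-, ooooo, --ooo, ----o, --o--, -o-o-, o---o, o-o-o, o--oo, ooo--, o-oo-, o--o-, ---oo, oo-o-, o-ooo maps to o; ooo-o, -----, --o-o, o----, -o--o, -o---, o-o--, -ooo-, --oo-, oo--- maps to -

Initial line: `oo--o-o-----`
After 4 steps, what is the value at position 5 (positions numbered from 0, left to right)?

-ooo-o------
oo--o-------
-oooo-------
ooooo-------
position 5 holds -

-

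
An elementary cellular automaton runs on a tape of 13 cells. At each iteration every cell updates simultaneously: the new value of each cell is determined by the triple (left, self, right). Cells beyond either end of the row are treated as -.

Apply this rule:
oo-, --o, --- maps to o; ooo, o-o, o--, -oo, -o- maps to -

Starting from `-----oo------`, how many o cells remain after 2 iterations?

2

ooooo-o-ooooo
----o-------o
count of o: 2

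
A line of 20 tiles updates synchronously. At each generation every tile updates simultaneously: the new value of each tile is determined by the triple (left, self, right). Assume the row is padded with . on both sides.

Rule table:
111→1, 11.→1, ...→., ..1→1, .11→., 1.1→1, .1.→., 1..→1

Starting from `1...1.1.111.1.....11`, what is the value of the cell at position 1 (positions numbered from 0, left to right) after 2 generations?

generation 1: .1.1.1.1.111.1...1.1
generation 2: 1.1.1.1.1.111.1.1.1.
position 1 holds .

.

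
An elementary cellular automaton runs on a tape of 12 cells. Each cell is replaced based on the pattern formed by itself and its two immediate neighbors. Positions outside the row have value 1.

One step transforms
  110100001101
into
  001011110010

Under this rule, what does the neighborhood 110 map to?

0

At position 1 the neighborhood is 110; the next row has 0 there.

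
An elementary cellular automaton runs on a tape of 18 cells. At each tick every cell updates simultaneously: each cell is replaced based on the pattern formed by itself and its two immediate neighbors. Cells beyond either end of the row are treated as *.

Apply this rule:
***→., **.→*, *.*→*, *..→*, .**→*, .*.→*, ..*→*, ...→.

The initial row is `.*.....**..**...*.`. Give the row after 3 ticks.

********....**.***

tick 1: ***...********.***
tick 2: ..**.**......***..
tick 3: ********....**.***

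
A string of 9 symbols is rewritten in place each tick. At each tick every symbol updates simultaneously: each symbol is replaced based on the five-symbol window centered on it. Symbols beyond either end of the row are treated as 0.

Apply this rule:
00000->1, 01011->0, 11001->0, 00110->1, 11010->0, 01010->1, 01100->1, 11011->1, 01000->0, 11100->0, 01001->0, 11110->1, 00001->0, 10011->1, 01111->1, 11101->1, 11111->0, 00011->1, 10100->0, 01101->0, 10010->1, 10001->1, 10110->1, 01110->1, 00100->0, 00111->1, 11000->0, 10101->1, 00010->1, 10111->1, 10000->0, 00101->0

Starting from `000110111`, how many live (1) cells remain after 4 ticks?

5

tick 1: 101101110
tick 2: 001011100
tick 3: 010011000
tick 4: 100111001
count of 1: 5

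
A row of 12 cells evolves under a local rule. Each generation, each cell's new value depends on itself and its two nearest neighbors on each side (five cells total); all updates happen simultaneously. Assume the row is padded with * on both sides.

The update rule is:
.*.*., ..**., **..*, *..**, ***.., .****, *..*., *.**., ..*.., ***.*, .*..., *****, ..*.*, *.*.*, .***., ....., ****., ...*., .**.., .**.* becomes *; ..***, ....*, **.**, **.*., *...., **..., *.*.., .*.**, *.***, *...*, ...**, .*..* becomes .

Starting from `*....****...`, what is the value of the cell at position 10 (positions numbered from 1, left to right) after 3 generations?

.

*.....***...
*..*...**...
*****..**...
position 10 holds .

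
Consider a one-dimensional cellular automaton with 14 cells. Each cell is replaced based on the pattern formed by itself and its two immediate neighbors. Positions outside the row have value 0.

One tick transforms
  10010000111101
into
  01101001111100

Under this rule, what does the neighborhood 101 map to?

At position 12 the neighborhood is 101; the next row has 0 there.

0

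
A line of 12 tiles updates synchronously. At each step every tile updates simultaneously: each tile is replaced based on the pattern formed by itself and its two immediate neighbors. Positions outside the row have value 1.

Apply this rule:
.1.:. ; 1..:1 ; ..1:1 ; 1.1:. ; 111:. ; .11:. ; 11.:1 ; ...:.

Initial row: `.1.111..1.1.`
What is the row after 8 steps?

.....111....
1...1..11..1
11.1.11.111.
.1....1...1.
..1..1.1.1..
11.11.....11
.1..11...1..
..11.11.1.11

..11.11.1.11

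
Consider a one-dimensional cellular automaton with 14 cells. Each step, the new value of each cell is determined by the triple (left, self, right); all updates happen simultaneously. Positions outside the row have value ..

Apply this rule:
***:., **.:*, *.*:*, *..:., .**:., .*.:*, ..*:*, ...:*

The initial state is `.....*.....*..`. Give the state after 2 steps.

.....**....***

******.*****.*
.....**....***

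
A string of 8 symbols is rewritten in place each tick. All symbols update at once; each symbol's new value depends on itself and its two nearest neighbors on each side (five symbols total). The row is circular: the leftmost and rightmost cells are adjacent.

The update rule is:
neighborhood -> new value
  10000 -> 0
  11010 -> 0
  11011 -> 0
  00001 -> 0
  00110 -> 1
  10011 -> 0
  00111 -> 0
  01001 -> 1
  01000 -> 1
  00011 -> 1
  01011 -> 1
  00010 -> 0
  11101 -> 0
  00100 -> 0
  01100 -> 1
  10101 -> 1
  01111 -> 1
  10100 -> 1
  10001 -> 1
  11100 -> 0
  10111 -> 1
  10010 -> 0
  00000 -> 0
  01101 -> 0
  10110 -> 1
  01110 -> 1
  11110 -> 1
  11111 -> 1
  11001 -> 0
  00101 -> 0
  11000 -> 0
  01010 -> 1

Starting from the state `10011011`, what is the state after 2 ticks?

00010011
01001011

01001011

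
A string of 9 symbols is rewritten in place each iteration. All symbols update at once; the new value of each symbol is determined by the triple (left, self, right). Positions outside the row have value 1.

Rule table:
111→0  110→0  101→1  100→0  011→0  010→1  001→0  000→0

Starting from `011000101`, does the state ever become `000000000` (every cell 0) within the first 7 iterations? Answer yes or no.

iteration 1: 100000110
iteration 2: 000000001
iteration 3: 000000000
all cells are 0 at iteration 3

yes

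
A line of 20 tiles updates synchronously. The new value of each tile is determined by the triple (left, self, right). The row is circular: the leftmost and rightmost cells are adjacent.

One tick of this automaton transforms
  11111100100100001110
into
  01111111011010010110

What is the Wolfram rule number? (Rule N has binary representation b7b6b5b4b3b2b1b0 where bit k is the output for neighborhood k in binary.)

position 1: 111 → 1  (bit 7 = 1)
position 5: 110 → 1  (bit 6 = 1)
position 19: 101 → 0  (bit 5 = 0)
position 6: 100 → 1  (bit 4 = 1)
position 0: 011 → 0  (bit 3 = 0)
position 8: 010 → 0  (bit 2 = 0)
position 7: 001 → 1  (bit 1 = 1)
position 13: 000 → 0  (bit 0 = 0)
bits b7..b0 = 11010010 = 210

210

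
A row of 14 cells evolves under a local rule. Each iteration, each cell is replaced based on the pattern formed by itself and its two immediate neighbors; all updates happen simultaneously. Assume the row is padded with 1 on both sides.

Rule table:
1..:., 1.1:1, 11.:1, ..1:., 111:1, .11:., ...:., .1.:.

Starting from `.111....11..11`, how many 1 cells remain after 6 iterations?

iteration 1: 1.11.....1...1
iteration 2: 11.1..........
iteration 3: 111...........
iteration 4: 111...........  (fixed point — unchanged through iteration 6)
count of 1: 3

3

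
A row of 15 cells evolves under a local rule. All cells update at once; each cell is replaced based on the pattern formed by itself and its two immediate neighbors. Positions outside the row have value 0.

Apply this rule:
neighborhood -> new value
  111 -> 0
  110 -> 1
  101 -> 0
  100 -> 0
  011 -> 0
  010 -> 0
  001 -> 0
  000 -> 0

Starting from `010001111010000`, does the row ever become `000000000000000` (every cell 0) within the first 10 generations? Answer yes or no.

000000001000000
000000000000000
all cells are 0 at generation 2

yes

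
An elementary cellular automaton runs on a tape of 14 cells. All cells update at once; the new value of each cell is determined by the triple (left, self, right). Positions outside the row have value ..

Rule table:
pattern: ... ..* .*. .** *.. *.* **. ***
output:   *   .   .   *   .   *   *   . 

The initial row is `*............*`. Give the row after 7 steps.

.*.*.****.*.*.

step 1: ..**********..
step 2: *.*........*.*
step 3: .*..******..*.
step 4: ....*....*....
step 5: ***...**...***
step 6: *.*.*.**.*.*.*
step 7: .*.*.****.*.*.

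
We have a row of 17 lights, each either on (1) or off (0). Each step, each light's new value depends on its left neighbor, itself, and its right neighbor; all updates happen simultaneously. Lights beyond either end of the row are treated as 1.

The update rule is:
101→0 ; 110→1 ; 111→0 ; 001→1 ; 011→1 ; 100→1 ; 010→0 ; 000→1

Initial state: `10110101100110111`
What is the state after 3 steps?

10100001111101110

10110001111110100
10111111000010011
10100001111101110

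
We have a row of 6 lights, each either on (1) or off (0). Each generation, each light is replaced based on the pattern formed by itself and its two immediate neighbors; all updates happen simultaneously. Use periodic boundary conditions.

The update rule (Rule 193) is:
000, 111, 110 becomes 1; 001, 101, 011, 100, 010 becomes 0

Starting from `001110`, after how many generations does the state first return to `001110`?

100110
000010
111000
011010
001000
100011
101001
100000
001110

9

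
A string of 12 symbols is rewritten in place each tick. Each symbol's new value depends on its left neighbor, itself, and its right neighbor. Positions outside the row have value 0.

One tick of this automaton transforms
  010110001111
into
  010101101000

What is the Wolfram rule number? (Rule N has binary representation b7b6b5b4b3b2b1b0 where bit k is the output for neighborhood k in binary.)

29

position 9: 111 → 0  (bit 7 = 0)
position 4: 110 → 0  (bit 6 = 0)
position 2: 101 → 0  (bit 5 = 0)
position 5: 100 → 1  (bit 4 = 1)
position 3: 011 → 1  (bit 3 = 1)
position 1: 010 → 1  (bit 2 = 1)
position 0: 001 → 0  (bit 1 = 0)
position 6: 000 → 1  (bit 0 = 1)
bits b7..b0 = 00011101 = 29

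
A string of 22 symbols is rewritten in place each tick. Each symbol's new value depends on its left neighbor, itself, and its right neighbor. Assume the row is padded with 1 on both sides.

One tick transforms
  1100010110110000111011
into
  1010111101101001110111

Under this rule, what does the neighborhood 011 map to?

1

At position 7 the neighborhood is 011; the next row has 1 there.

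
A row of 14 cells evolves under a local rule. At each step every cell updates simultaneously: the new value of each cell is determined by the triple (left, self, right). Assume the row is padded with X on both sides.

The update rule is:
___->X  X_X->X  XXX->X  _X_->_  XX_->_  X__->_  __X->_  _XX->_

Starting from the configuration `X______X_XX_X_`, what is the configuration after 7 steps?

step 1: __XXXX__X__X_X
step 2: ___XX_______X_
step 3: _X____XXXXX__X
step 4: X__XX__XXX____
step 5: ________X__XX_
step 6: _XXXXXX______X
step 7: X_XXXX__XXXX__

X_XXXX__XXXX__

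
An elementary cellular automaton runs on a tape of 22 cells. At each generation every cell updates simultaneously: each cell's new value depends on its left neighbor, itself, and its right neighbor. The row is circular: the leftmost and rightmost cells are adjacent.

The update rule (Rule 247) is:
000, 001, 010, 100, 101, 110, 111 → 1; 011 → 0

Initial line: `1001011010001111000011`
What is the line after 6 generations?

1111101111110111111101
1111110111111011111110
0111111011111101111111
1011111101111110111111
1101111110111111011111
1110111111011111101111

1110111111011111101111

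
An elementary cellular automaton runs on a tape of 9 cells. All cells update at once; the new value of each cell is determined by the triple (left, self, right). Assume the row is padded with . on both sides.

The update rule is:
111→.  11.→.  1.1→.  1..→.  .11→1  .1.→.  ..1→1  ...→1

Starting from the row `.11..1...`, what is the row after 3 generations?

11..1..11
1..1..11.
..1..11..

..1..11..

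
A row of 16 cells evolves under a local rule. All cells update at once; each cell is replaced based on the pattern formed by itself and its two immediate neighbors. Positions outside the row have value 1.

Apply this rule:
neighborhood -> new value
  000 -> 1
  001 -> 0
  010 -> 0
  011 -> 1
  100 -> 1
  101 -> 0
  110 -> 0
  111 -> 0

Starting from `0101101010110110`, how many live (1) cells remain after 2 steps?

step 1: 0001000000100100
step 2: 1100111110010010
count of 1: 9

9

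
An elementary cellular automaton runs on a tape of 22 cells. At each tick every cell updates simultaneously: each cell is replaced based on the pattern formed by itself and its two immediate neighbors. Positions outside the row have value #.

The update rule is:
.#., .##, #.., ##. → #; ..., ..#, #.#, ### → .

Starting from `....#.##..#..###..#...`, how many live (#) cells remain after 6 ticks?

#...#.###.##.#.##.##..
##..#.#.#.##.#.##.###.
.##.#.#.#.##.#.##.#.#.
.##.#.#.#.##.#.##.#.#.  (fixed point — unchanged through tick 6)
count of #: 12

12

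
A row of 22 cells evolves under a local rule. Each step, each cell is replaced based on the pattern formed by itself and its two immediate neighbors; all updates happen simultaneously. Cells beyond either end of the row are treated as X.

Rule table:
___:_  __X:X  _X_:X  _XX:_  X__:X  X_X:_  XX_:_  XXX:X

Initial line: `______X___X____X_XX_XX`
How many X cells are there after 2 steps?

X____XXX_XXX__XX_____X
_X__X_X___X_XX__X___X_
count of X: 8

8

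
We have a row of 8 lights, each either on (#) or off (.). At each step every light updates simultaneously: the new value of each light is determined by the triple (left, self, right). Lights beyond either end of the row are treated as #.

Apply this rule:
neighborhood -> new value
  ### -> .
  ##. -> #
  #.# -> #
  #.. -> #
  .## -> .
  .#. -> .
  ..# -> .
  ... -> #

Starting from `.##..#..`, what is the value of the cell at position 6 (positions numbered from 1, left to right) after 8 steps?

.

step 1: #.##..#.
step 2: ##.##..#
step 3: .##.##..
step 4: #.##.##.
step 5: ##.##.##
step 6: .##.##..  (repeats step 3; period 3)
step 8: ##.##.##
position 6 holds .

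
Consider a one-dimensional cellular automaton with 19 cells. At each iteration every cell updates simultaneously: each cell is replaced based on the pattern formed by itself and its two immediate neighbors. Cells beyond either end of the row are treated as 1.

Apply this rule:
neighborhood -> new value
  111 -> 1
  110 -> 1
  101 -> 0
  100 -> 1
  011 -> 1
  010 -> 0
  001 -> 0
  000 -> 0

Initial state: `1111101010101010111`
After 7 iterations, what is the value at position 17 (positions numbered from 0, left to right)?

iteration 1: 1111100000000000111
iteration 2: 1111110000000000111
iteration 3: 1111111000000000111
iteration 4: 1111111100000000111
iteration 5: 1111111110000000111
iteration 6: 1111111111000000111
iteration 7: 1111111111100000111
position 17 holds 1

1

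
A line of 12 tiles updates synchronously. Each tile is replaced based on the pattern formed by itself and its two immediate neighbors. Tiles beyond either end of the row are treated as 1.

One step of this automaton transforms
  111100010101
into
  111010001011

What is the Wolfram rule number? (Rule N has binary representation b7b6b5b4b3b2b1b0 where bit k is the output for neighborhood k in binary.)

184

position 0: 111 → 1  (bit 7 = 1)
position 3: 110 → 0  (bit 6 = 0)
position 8: 101 → 1  (bit 5 = 1)
position 4: 100 → 1  (bit 4 = 1)
position 11: 011 → 1  (bit 3 = 1)
position 7: 010 → 0  (bit 2 = 0)
position 6: 001 → 0  (bit 1 = 0)
position 5: 000 → 0  (bit 0 = 0)
bits b7..b0 = 10111000 = 184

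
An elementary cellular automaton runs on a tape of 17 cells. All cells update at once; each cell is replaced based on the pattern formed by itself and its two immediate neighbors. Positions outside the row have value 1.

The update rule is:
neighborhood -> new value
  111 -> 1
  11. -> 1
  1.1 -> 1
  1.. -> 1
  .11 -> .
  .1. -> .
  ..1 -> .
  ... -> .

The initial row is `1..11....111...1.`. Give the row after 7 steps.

11111111..11....1

11..11....111...1
111..11....111...
1111..11....111..
11111..11....111.
111111..11....111
1111111..11....11
11111111..11....1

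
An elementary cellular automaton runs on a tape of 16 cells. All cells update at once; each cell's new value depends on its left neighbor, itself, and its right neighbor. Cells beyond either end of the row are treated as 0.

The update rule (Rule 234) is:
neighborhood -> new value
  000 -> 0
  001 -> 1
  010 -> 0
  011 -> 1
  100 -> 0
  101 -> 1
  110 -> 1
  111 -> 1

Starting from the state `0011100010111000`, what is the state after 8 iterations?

1111111111111000

0111100101111000
1111101011111000
1111110111111000
1111111111111000
1111111111111000  (fixed point — unchanged through iteration 8)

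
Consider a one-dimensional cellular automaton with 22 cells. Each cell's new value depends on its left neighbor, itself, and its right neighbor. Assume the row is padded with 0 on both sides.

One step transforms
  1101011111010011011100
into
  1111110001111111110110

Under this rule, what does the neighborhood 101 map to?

At position 2 the neighborhood is 101; the next row has 1 there.

1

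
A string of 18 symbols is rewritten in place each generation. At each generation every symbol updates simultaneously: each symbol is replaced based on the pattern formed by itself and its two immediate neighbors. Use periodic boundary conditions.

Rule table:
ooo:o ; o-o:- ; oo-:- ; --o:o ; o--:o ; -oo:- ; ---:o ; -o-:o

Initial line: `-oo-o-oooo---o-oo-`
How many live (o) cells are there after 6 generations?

11

o---o--oo-oooo---o
-oooooo----oo-ooo-
o-oooo-oooo----o-o
---oo---oo-ooooo--
ooo--ooo----ooo-oo
oo-oo-o-oooo-o---o
count of o: 11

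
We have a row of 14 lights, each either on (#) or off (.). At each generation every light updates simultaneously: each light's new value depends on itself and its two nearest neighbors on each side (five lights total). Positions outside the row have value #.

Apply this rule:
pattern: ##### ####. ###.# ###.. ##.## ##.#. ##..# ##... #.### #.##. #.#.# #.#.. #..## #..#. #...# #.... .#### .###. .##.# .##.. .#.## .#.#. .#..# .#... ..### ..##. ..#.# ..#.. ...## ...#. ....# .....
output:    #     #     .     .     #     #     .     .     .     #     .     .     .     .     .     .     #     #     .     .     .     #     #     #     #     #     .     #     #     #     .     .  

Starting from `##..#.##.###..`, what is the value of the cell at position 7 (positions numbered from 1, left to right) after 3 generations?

generation 1: #.....#.#.#...
generation 2: .....#.#.#.#.#
generation 3: ....#.#.#.#...
position 7 holds #

#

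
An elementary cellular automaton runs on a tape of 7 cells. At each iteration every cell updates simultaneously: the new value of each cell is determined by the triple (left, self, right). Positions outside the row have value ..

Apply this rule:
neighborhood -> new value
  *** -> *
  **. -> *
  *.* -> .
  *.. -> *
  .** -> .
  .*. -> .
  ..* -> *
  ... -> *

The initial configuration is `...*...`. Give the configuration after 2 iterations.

***.***
.**..**

.**..**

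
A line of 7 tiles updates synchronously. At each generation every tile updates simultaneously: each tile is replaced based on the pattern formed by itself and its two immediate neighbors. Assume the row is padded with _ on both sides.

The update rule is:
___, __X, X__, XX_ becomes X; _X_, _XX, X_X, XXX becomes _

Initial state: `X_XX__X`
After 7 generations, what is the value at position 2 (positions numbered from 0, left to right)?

X

generation 1: ___XXX_
generation 2: XXX__XX
generation 3: __XXX_X
generation 4: XX__X__
generation 5: _XXX_XX
generation 6: X__X__X
generation 7: _XX_XX_
position 2 holds X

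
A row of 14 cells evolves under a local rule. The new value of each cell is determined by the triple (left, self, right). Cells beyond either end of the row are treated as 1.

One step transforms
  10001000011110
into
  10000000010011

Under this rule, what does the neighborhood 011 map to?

1

At position 9 the neighborhood is 011; the next row has 1 there.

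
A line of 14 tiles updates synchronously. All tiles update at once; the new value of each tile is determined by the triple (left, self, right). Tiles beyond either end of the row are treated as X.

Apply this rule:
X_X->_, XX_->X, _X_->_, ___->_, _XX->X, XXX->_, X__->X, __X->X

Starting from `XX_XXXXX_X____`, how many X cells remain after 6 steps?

8

_X_X___X__X__X
____X_X_XX_XXX
X__X____XX_X__
XXX_X__XXX__XX
__X__XXX_XXXX_
XX_XXX_X_X__X_
count of X: 8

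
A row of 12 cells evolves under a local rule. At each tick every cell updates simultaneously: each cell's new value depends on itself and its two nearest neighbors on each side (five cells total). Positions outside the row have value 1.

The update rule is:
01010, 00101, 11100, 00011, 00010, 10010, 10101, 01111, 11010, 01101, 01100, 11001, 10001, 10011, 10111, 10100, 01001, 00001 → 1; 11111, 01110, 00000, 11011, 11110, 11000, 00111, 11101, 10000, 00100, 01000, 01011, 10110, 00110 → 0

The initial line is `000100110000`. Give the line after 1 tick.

011011010011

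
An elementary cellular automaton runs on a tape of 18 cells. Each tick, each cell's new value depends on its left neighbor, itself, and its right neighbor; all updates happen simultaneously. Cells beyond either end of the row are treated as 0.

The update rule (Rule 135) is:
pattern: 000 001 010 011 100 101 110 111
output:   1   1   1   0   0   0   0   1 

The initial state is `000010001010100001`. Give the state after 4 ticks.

101010100000101011

111110111010101111
011100010010100110
101001110110101000
101010100000101011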